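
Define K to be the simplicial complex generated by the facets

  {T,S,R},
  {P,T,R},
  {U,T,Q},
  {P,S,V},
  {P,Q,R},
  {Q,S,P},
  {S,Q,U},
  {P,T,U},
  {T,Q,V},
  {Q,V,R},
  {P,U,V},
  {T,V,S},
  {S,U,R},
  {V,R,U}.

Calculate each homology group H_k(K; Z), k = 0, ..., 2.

Fix the vertex order P < Q < R < S < T < U < V and write every simplex with vertices in increasing order. Then dim K = 2 and the simplices of K are:

  0-simplices (7): P, Q, R, S, T, U, V
  1-simplices (21): PQ, PR, PS, PT, PU, PV, QR, QS, QT, QU, QV, RS, RT, RU, RV, ST, SU, SV, TU, TV, UV
  2-simplices (14): PQR, PQS, PRT, PSV, PTU, PUV, QRV, QSU, QTU, QTV, RST, RSU, RUV, STV

so the chain groups are C_0 ≅ Z^7, C_1 ≅ Z^21, C_2 ≅ Z^14.

∂_1: C_1 → C_0 maps an edge to its endpoints' difference, ∂[p,q] = q − p.
The 7×21 boundary matrix has rank 6 and Smith normal form diag(1,1,1,1,1,1).

∂_2: C_2 → C_1 maps a triangle to the signed sum of its edges. For instance
  ∂QRV = RV − QV + QR,
  ∂STV = TV − SV + ST.
This gives a 21×14 integer matrix of rank 13; reducing to Smith normal form yields diagonal entries (1,1,1,1,1,1,1,1,1,1,1,1,1).

From H_k ≅ ker(∂_k) / im(∂_{k+1}) we obtain:

  H_0: rank C_0 − rank ∂_1 = 7 − 6 = 1, and the invariant factors of ∂_1 are all 1, so H_0 = Z.
  H_1: rank ker ∂_1 − rank ∂_2 = (21 − 6) − 13 = 2, and the invariant factors of ∂_2 are all 1, so H_1 = Z^2.
  H_2: rank ker ∂_2 − rank ∂_3 = (14 − 13) − 0 = 1, and there is no ∂_3, so H_2 = Z.

H_0 ≅ Z,  H_1 ≅ Z^2,  H_2 ≅ Z.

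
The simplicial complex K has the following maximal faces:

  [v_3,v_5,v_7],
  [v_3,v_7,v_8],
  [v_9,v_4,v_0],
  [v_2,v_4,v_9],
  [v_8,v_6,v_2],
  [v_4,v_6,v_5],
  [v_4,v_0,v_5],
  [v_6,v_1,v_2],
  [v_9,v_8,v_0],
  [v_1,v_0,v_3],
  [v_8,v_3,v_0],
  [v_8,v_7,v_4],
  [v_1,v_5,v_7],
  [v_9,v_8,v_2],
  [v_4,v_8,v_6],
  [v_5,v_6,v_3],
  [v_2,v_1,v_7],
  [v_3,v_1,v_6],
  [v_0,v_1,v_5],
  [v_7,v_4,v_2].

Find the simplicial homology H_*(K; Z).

H_0 ≅ Z,  H_1 ≅ Z ⊕ Z/2,  H_2 = 0.

Fix the vertex order v_0 < v_1 < v_2 < v_3 < v_4 < v_5 < v_6 < v_7 < v_8 < v_9 and write every simplex with vertices in increasing order. Then dim K = 2 and the simplices of K are:

  0-simplices (10): [v_0], [v_1], [v_2], [v_3], [v_4], [v_5], [v_6], [v_7], [v_8], [v_9]
  1-simplices (30): (30 of them)
  2-simplices (20): (20 of them)

so the chain groups are C_0 ≅ Z^10, C_1 ≅ Z^30, C_2 ≅ Z^20.

Boundary ∂_1: C_1 → C_0 is given by ∂[p,q] = [q] − [p]. For instance
  ∂[v_3,v_7] = [v_7] − [v_3].
This gives a 10×30 integer matrix of rank 9; reducing to Smith normal form yields diagonal entries (1,1,1,1,1,1,1,1,1).

∂_2: C_2 → C_1 sends each 2-simplex [p,q,r] to [q,r] − [p,r] + [p,q]. For instance
  ∂[v_0,v_4,v_9] = [v_4,v_9] − [v_0,v_9] + [v_0,v_4],
  ∂[v_3,v_7,v_8] = [v_7,v_8] − [v_3,v_8] + [v_3,v_7].
The 30×20 boundary matrix has rank 20 and Smith normal form diag(1,1,1,1,1,1,1,1,1,1,1,1,1,1,1,1,1,1,1,2).

Reading off H_k = ker ∂_k / im ∂_{k+1}:

  H_0: rank C_0 − rank ∂_1 = 10 − 9 = 1, and the invariant factors of ∂_1 are all 1, so H_0 ≅ Z.
  H_1: rank ker ∂_1 − rank ∂_2 = (30 − 9) − 20 = 1, and ∂_2 has invariant factor 2 > 1, so H_1 ≅ Z ⊕ Z/2.
  H_2: rank ker ∂_2 − rank ∂_3 = (20 − 20) − 0 = 0, and there is no ∂_3, so H_2 ≅ 0.

As a check, the Euler characteristic is 10 − 30 + 20 = 0, which agrees with 1 − 1 + 0 = 0.
(K is a triangulation of the Klein bottle.)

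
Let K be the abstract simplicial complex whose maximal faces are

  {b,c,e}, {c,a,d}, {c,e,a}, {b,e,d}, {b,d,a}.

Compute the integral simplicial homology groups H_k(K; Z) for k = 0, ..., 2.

H_0 = Z,  H_1 = Z,  H_2 = 0.

Order the vertices as a < b < c < d < e. Listing each simplex with vertices in this order, K has dimension 2 with simplices:

  0-simplices (5): a, b, c, d, e
  1-simplices (10): ab, ac, ad, ae, bc, bd, be, cd, ce, de
  2-simplices (5): abd, acd, ace, bce, bde

so the chain groups are C_0 ≅ Z^5, C_1 ≅ Z^10, C_2 ≅ Z^5.

Boundary ∂_1: C_1 → C_0 maps an edge to its endpoints' difference, ∂[p,q] = q − p. For instance
  ∂ac = c − a.
The resulting 5×10 matrix has rank 4, and its Smith normal form has invariant factors (1,1,1,1).

∂_2: C_2 → C_1 acts by ∂[p,q,r] = [q,r] − [p,r] + [p,q]. For instance
  ∂abd = bd − ad + ab,
  ∂ace = ce − ae + ac.
As a 10×5 matrix over Z this has rank 5, with invariant factors (1,1,1,1,1).

Reading off H_k = ker ∂_k / im ∂_{k+1}:

  H_0: rank C_0 − rank ∂_1 = 5 − 4 = 1, and the invariant factors of ∂_1 are all 1, so H_0 = Z.
  H_1: rank ker ∂_1 − rank ∂_2 = (10 − 4) − 5 = 1, and the invariant factors of ∂_2 are all 1, so H_1 = Z.
  H_2: rank ker ∂_2 − rank ∂_3 = (5 − 5) − 0 = 0, and there is no ∂_3, so H_2 = 0.

As a check, the Euler characteristic is 5 − 10 + 5 = 0, which agrees with 1 − 1 + 0 = 0.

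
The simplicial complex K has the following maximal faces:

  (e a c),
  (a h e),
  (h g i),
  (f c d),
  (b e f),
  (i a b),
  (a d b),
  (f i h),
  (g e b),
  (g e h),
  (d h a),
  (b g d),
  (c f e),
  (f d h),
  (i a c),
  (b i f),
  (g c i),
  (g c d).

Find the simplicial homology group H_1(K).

We work with the vertex ordering a < b < c < d < e < f < g < h < i. The simplices of K, each written with vertices in increasing order, are:

  0-simplices (9): a, b, c, d, e, f, g, h, i
  1-simplices (27): ab, ac, ad, ae, ah, ai, bd, be, bf, bg, bi, cd, ce, cf, cg, ci, df, dg, dh, ef, eg, eh, fh, fi, gh, gi, hi
  2-simplices (18): abd, abi, ace, aci, adh, aeh, bdg, bef, beg, bfi, cdf, cdg, cef, cgi, dfh, egh, fhi, ghi

giving chain groups C_0 ≅ Z^9, C_1 ≅ Z^27, C_2 ≅ Z^18.

Boundary ∂_1: C_1 → C_0 sends each edge [p,q] (with p < q) to q − p. For instance
  ∂ab = b − a.
This gives a 9×27 integer matrix of rank 8; reducing to Smith normal form yields diagonal entries (1,1,1,1,1,1,1,1).

The boundary map ∂_2: C_2 → C_1 maps a triangle to the signed sum of its edges. For instance
  ∂cef = ef − cf + ce,
  ∂bdg = dg − bg + bd.
As a 27×18 matrix over Z this has rank 17, with invariant factors (1,1,1,1,1,1,1,1,1,1,1,1,1,1,1,1,1).

Computing H_k = (kernel of ∂_k) / (image of ∂_{k+1}):

  H_1: rank ker ∂_1 − rank ∂_2 = (27 − 8) − 17 = 2, and the invariant factors of ∂_2 are all 1, so H_1 = Z^2.

H_1 = Z^2.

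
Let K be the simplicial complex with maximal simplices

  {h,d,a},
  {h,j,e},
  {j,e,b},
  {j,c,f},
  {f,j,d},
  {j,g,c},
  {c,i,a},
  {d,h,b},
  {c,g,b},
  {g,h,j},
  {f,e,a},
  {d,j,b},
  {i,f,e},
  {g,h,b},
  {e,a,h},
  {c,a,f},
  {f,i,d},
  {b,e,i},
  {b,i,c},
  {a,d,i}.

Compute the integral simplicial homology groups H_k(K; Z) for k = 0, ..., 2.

H_0 ≅ Z,  H_1 ≅ Z ⊕ Z/2,  H_2 = 0.

Fix the vertex order a < b < c < d < e < f < g < h < i < j and write every simplex with vertices in increasing order. Then dim K = 2 and the simplices of K are:

  0-simplices (10): a, b, c, d, e, f, g, h, i, j
  1-simplices (30): ac, ad, ae, af, ah, ai, bc, bd, be, bg, bh, bi, bj, cf, cg, ci, cj, df, dh, di, dj, ef, eh, ei, ej, fi, fj, gh, gj, hj
  2-simplices (20): acf, aci, adh, adi, aef, aeh, bcg, bci, bdh, bdj, bei, bej, bgh, cfj, cgj, dfi, dfj, efi, ehj, ghj

so the chain groups are C_0 ≅ Z^10, C_1 ≅ Z^30, C_2 ≅ Z^20.

Boundary ∂_1: C_1 → C_0 is given by ∂[p,q] = [q] − [p]. For instance
  ∂ei = i − e.
This gives a 10×30 integer matrix of rank 9; reducing to Smith normal form yields diagonal entries (1,1,1,1,1,1,1,1,1).

Boundary ∂_2: C_2 → C_1 maps a triangle to the signed sum of its edges. For instance
  ∂aeh = eh − ah + ae,
  ∂bdj = dj − bj + bd.
The 30×20 boundary matrix has rank 20 and Smith normal form diag(1,1,1,1,1,1,1,1,1,1,1,1,1,1,1,1,1,1,1,2).

Computing H_k = (kernel of ∂_k) / (image of ∂_{k+1}):

  H_0: rank C_0 − rank ∂_1 = 10 − 9 = 1, and the invariant factors of ∂_1 are all 1, so H_0 ≅ Z.
  H_1: rank ker ∂_1 − rank ∂_2 = (30 − 9) − 20 = 1, and ∂_2 has invariant factor 2 > 1, so H_1 ≅ Z ⊕ Z/2.
  H_2: rank ker ∂_2 − rank ∂_3 = (20 − 20) − 0 = 0, and there is no ∂_3, so H_2 ≅ 0.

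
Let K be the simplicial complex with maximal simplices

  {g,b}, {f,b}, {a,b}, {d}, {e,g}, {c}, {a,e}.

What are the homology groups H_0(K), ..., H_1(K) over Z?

H_0 ≅ Z^3,  H_1 ≅ Z.

We work with the vertex ordering a < b < c < d < e < f < g. The simplices of K, each written with vertices in increasing order, are:

  0-simplices (7): a, b, c, d, e, f, g
  1-simplices (5): ab, ae, bf, bg, eg

Hence C_0 ≅ Z^7, C_1 ≅ Z^5.

Boundary ∂_1: C_1 → C_0 sends each edge [p,q] (with p < q) to q − p. For instance
  ∂eg = g − e.
The 7×5 boundary matrix has rank 4 and Smith normal form diag(1,1,1,1).

Now H_k = ker ∂_k / im ∂_{k+1}, so:

  H_0: rank C_0 − rank ∂_1 = 7 − 4 = 3, and the invariant factors of ∂_1 are all 1, so H_0 ≅ Z^3.
  H_1: rank ker ∂_1 − rank ∂_2 = (5 − 4) − 0 = 1, and there is no ∂_2, so H_1 ≅ Z.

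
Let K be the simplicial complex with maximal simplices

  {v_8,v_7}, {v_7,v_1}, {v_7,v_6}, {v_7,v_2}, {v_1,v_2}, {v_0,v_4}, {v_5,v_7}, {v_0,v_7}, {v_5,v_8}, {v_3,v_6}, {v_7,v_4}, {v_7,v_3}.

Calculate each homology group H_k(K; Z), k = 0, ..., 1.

Order the vertices as v_0 < v_1 < v_2 < v_3 < v_4 < v_5 < v_6 < v_7 < v_8. Listing each simplex with vertices in this order, K has dimension 1 with simplices:

  0-simplices (9): [v_0], [v_1], [v_2], [v_3], [v_4], [v_5], [v_6], [v_7], [v_8]
  1-simplices (12): [v_0,v_4], [v_0,v_7], [v_1,v_2], [v_1,v_7], [v_2,v_7], [v_3,v_6], [v_3,v_7], [v_4,v_7], [v_5,v_7], [v_5,v_8], [v_6,v_7], [v_7,v_8]

Hence C_0 ≅ Z^9, C_1 ≅ Z^12.

Boundary ∂_1: C_1 → C_0 sends each edge [p,q] (with p < q) to q − p. For instance
  ∂[v_1,v_7] = [v_7] − [v_1].
The 9×12 boundary matrix has rank 8 and Smith normal form diag(1,1,1,1,1,1,1,1).

Reading off H_k = ker ∂_k / im ∂_{k+1}:

  H_0: rank C_0 − rank ∂_1 = 9 − 8 = 1, and the invariant factors of ∂_1 are all 1, so H_0 = Z.
  H_1: rank ker ∂_1 − rank ∂_2 = (12 − 8) − 0 = 4, and there is no ∂_2, so H_1 = Z^4.

As a check, the Euler characteristic is 9 − 12 = -3, which agrees with 1 − 4 = -3.

H_0 ≅ Z,  H_1 ≅ Z^4.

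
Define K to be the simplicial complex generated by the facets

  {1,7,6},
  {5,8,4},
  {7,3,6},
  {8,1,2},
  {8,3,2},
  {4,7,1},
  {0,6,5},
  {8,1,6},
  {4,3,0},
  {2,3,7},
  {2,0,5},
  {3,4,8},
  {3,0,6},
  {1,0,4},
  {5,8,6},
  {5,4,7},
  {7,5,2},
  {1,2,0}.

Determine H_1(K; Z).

H_1 = Z^2.

We work with the vertex ordering 0 < 1 < 2 < 3 < 4 < 5 < 6 < 7 < 8. The simplices of K, each written with vertices in increasing order, are:

  0-simplices (9): [0], [1], [2], [3], [4], [5], [6], [7], [8]
  1-simplices (27): (27 of them)
  2-simplices (18): [0,1,2], [0,1,4], [0,2,5], [0,3,4], [0,3,6], [0,5,6], [1,2,8], [1,4,7], [1,6,7], [1,6,8], [2,3,7], [2,3,8], [2,5,7], [3,4,8], [3,6,7], [4,5,7], [4,5,8], [5,6,8]

giving chain groups C_0 ≅ Z^9, C_1 ≅ Z^27, C_2 ≅ Z^18.

Boundary ∂_1: C_1 → C_0 maps an edge to its endpoints' difference, ∂[p,q] = q − p.
As a 9×27 matrix over Z this has rank 8, with invariant factors (1,1,1,1,1,1,1,1).

Boundary ∂_2: C_2 → C_1 maps a triangle to the signed sum of its edges. For instance
  ∂[0,5,6] = [5,6] − [0,6] + [0,5],
  ∂[2,3,7] = [3,7] − [2,7] + [2,3].
The resulting 27×18 matrix has rank 17, and its Smith normal form has invariant factors (1,1,1,1,1,1,1,1,1,1,1,1,1,1,1,1,1).

Now H_k = ker ∂_k / im ∂_{k+1}, so:

  H_1: rank ker ∂_1 − rank ∂_2 = (27 − 8) − 17 = 2, and the invariant factors of ∂_2 are all 1, so H_1 ≅ Z^2.

(K is a triangulation of the torus T^2.)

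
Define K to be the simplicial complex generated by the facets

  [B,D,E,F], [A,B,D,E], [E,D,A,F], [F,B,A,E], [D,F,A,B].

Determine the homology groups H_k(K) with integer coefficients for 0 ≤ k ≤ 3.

Order the vertices as A < B < D < E < F. Listing each simplex with vertices in this order, K has dimension 3 with simplices:

  0-simplices (5): A, B, D, E, F
  1-simplices (10): AB, AD, AE, AF, BD, BE, BF, DE, DF, EF
  2-simplices (10): ABD, ABE, ABF, ADE, ADF, AEF, BDE, BDF, BEF, DEF
  3-simplices (5): ABDE, ABDF, ABEF, ADEF, BDEF

giving chain groups C_0 ≅ Z^5, C_1 ≅ Z^10, C_2 ≅ Z^10, C_3 ≅ Z^5.

∂_1: C_1 → C_0 is given by ∂[p,q] = [q] − [p].
This gives a 5×10 integer matrix of rank 4; reducing to Smith normal form yields diagonal entries (1,1,1,1).

Boundary ∂_2: C_2 → C_1 acts by ∂[p,q,r] = [q,r] − [p,r] + [p,q]. For instance
  ∂DEF = EF − DF + DE,
  ∂ADF = DF − AF + AD.
The resulting 10×10 matrix has rank 6, and its Smith normal form has invariant factors (1,1,1,1,1,1).

Boundary ∂_3: C_3 → C_2 sends each 3-simplex σ to the alternating sum Σ_i (−1)^i (σ with its i-th vertex removed). For instance
  ∂ABDE = BDE − ADE + ABE − ABD,
  ∂ADEF = DEF − AEF + ADF − ADE.
As a 10×5 matrix over Z this has rank 4, with invariant factors (1,1,1,1).

From H_k ≅ ker(∂_k) / im(∂_{k+1}) we obtain:

  H_0: rank C_0 − rank ∂_1 = 5 − 4 = 1, and the invariant factors of ∂_1 are all 1, so H_0 = Z.
  H_1: rank ker ∂_1 − rank ∂_2 = (10 − 4) − 6 = 0, and the invariant factors of ∂_2 are all 1, so H_1 = 0.
  H_2: rank ker ∂_2 − rank ∂_3 = (10 − 6) − 4 = 0, and the invariant factors of ∂_3 are all 1, so H_2 = 0.
  H_3: rank ker ∂_3 − rank ∂_4 = (5 − 4) − 0 = 1, and there is no ∂_4, so H_3 = Z.

H_0 = Z,  H_1 = 0,  H_2 = 0,  H_3 = Z.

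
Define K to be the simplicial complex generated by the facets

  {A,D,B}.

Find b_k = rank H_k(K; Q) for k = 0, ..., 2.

Order the vertices as A < B < D. Listing each simplex with vertices in this order, K has dimension 2 with simplices:

  0-simplices (3): A, B, D
  1-simplices (3): AB, AD, BD
  2-simplices (1): ABD

giving chain groups C_0 ≅ Z^3, C_1 ≅ Z^3, C_2 ≅ Z^1.

∂_1: C_1 → C_0 sends each edge [p,q] (with p < q) to q − p.
As a 3×3 matrix over Z this has rank 2, with invariant factors (1,1).

∂_2: C_2 → C_1 sends each 2-simplex [p,q,r] to [q,r] − [p,r] + [p,q]. For instance
  ∂ABD = BD − AD + AB.
The 3×1 boundary matrix has rank 1 and Smith normal form diag(1).

From H_k ≅ ker(∂_k) / im(∂_{k+1}) we obtain:

  H_0: rank C_0 − rank ∂_1 = 3 − 2 = 1, and the invariant factors of ∂_1 are all 1, so H_0 = Z.
  H_1: rank ker ∂_1 − rank ∂_2 = (3 − 2) − 1 = 0, and the invariant factors of ∂_2 are all 1, so H_1 = 0.
  H_2: rank ker ∂_2 − rank ∂_3 = (1 − 1) − 0 = 0, and there is no ∂_3, so H_2 = 0.

Hence the Betti numbers are b_0 = 1, b_1 = 0, b_2 = 0.

b_0 = 1, b_1 = 0, b_2 = 0.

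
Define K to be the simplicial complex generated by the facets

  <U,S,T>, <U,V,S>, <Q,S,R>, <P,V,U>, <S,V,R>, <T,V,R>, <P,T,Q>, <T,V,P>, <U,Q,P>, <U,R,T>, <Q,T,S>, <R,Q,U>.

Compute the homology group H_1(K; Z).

H_1 = Z/2Z.

K has 7 vertices, 18 edges, 12 triangles.
rank ∂_1 = 6, rank ∂_2 = 12 ⇒ b_1 = 18 − 6 − 12 = 0; ∂_2 has invariant factor(s) [2] giving torsion. So H_1 = Z/2Z.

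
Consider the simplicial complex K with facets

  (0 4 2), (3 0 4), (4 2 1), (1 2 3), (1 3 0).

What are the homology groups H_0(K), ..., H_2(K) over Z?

H_0 = Z,  H_1 = Z,  H_2 = 0.

We work with the vertex ordering 0 < 1 < 2 < 3 < 4. The simplices of K, each written with vertices in increasing order, are:

  0-simplices (5): [0], [1], [2], [3], [4]
  1-simplices (10): [0,1], [0,2], [0,3], [0,4], [1,2], [1,3], [1,4], [2,3], [2,4], [3,4]
  2-simplices (5): [0,1,3], [0,2,4], [0,3,4], [1,2,3], [1,2,4]

so the chain groups are C_0 ≅ Z^5, C_1 ≅ Z^10, C_2 ≅ Z^5.

Boundary ∂_1: C_1 → C_0 sends each edge [p,q] (with p < q) to q − p. For instance
  ∂[0,2] = [2] − [0].
The 5×10 boundary matrix has rank 4 and Smith normal form diag(1,1,1,1).

∂_2: C_2 → C_1 acts by ∂[p,q,r] = [q,r] − [p,r] + [p,q]. For instance
  ∂[0,3,4] = [3,4] − [0,4] + [0,3],
  ∂[1,2,3] = [2,3] − [1,3] + [1,2].
The resulting 10×5 matrix has rank 5, and its Smith normal form has invariant factors (1,1,1,1,1).

Now H_k = ker ∂_k / im ∂_{k+1}, so:

  H_0: rank C_0 − rank ∂_1 = 5 − 4 = 1, and the invariant factors of ∂_1 are all 1, so H_0 = Z.
  H_1: rank ker ∂_1 − rank ∂_2 = (10 − 4) − 5 = 1, and the invariant factors of ∂_2 are all 1, so H_1 = Z.
  H_2: rank ker ∂_2 − rank ∂_3 = (5 − 5) − 0 = 0, and there is no ∂_3, so H_2 = 0.

As a check, the Euler characteristic is 5 − 10 + 5 = 0, which agrees with 1 − 1 + 0 = 0.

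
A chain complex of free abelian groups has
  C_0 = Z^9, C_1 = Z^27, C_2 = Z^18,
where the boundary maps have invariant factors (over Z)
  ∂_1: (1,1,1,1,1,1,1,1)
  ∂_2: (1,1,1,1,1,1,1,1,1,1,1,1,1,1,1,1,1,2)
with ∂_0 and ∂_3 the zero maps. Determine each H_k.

H_0: b_0 = 9 − 0 − 8 = 1; torsion from ∂_1 factors > 1: none. So H_0 = Z.
H_1: b_1 = 27 − 8 − 18 = 1; torsion from ∂_2 factors > 1: [2]. So H_1 = Z ⊕ Z/2Z.
H_2: b_2 = 18 − 18 − 0 = 0; torsion from ∂_3 factors > 1: none. So H_2 = 0.

H_0 = Z,  H_1 = Z ⊕ Z/2Z,  H_2 = 0.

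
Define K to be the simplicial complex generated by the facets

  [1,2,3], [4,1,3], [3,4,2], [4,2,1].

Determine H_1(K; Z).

We work with the vertex ordering 1 < 2 < 3 < 4. The simplices of K, each written with vertices in increasing order, are:

  0-simplices (4): [1], [2], [3], [4]
  1-simplices (6): [1,2], [1,3], [1,4], [2,3], [2,4], [3,4]
  2-simplices (4): [1,2,3], [1,2,4], [1,3,4], [2,3,4]

giving chain groups C_0 ≅ Z^4, C_1 ≅ Z^6, C_2 ≅ Z^4.

∂_1: C_1 → C_0 sends each edge [p,q] (with p < q) to q − p. For instance
  ∂[1,3] = [3] − [1].
As a 4×6 matrix over Z this has rank 3, with invariant factors (1,1,1).

The boundary map ∂_2: C_2 → C_1 maps a triangle to the signed sum of its edges. For instance
  ∂[1,2,4] = [2,4] − [1,4] + [1,2],
  ∂[1,2,3] = [2,3] − [1,3] + [1,2].
The 6×4 boundary matrix has rank 3 and Smith normal form diag(1,1,1).

Now H_k = ker ∂_k / im ∂_{k+1}, so:

  H_1: rank ker ∂_1 − rank ∂_2 = (6 − 3) − 3 = 0, and the invariant factors of ∂_2 are all 1, so H_1 = 0.

H_1 = 0.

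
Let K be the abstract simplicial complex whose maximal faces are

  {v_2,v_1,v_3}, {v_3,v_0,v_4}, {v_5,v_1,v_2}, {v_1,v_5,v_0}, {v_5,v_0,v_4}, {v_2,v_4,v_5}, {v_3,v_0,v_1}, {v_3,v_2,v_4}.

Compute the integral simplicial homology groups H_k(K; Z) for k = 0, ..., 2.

Fix the vertex order v_0 < v_1 < v_2 < v_3 < v_4 < v_5 and write every simplex with vertices in increasing order. Then dim K = 2 and the simplices of K are:

  0-simplices (6): [v_0], [v_1], [v_2], [v_3], [v_4], [v_5]
  1-simplices (12): [v_0,v_1], [v_0,v_3], [v_0,v_4], [v_0,v_5], [v_1,v_2], [v_1,v_3], [v_1,v_5], [v_2,v_3], [v_2,v_4], [v_2,v_5], [v_3,v_4], [v_4,v_5]
  2-simplices (8): [v_0,v_1,v_3], [v_0,v_1,v_5], [v_0,v_3,v_4], [v_0,v_4,v_5], [v_1,v_2,v_3], [v_1,v_2,v_5], [v_2,v_3,v_4], [v_2,v_4,v_5]

giving chain groups C_0 ≅ Z^6, C_1 ≅ Z^12, C_2 ≅ Z^8.

∂_1: C_1 → C_0 is given by ∂[p,q] = [q] − [p]. For instance
  ∂[v_0,v_1] = [v_1] − [v_0].
As a 6×12 matrix over Z this has rank 5, with invariant factors (1,1,1,1,1).

The boundary map ∂_2: C_2 → C_1 maps a triangle to the signed sum of its edges. For instance
  ∂[v_1,v_2,v_5] = [v_2,v_5] − [v_1,v_5] + [v_1,v_2],
  ∂[v_0,v_4,v_5] = [v_4,v_5] − [v_0,v_5] + [v_0,v_4].
The resulting 12×8 matrix has rank 7, and its Smith normal form has invariant factors (1,1,1,1,1,1,1).

Computing H_k = (kernel of ∂_k) / (image of ∂_{k+1}):

  H_0: rank C_0 − rank ∂_1 = 6 − 5 = 1, and the invariant factors of ∂_1 are all 1, so H_0 ≅ Z.
  H_1: rank ker ∂_1 − rank ∂_2 = (12 − 5) − 7 = 0, and the invariant factors of ∂_2 are all 1, so H_1 ≅ 0.
  H_2: rank ker ∂_2 − rank ∂_3 = (8 − 7) − 0 = 1, and there is no ∂_3, so H_2 ≅ Z.

As a check, the Euler characteristic is 6 − 12 + 8 = 2, which agrees with 1 − 0 + 1 = 2.

H_0 = Z,  H_1 = 0,  H_2 = Z.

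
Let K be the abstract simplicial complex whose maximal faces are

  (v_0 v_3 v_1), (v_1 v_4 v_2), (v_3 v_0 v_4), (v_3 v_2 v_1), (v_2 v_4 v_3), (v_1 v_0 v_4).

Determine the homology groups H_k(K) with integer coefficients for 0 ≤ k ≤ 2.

Order the vertices as v_0 < v_1 < v_2 < v_3 < v_4. Listing each simplex with vertices in this order, K has dimension 2 with simplices:

  0-simplices (5): [v_0], [v_1], [v_2], [v_3], [v_4]
  1-simplices (9): [v_0,v_1], [v_0,v_3], [v_0,v_4], [v_1,v_2], [v_1,v_3], [v_1,v_4], [v_2,v_3], [v_2,v_4], [v_3,v_4]
  2-simplices (6): [v_0,v_1,v_3], [v_0,v_1,v_4], [v_0,v_3,v_4], [v_1,v_2,v_3], [v_1,v_2,v_4], [v_2,v_3,v_4]

so the chain groups are C_0 ≅ Z^5, C_1 ≅ Z^9, C_2 ≅ Z^6.

∂_1: C_1 → C_0 maps an edge to its endpoints' difference, ∂[p,q] = q − p. For instance
  ∂[v_0,v_3] = [v_3] − [v_0].
As a 5×9 matrix over Z this has rank 4, with invariant factors (1,1,1,1).

∂_2: C_2 → C_1 sends each 2-simplex [p,q,r] to [q,r] − [p,r] + [p,q]. For instance
  ∂[v_2,v_3,v_4] = [v_3,v_4] − [v_2,v_4] + [v_2,v_3],
  ∂[v_0,v_1,v_4] = [v_1,v_4] − [v_0,v_4] + [v_0,v_1].
The 9×6 boundary matrix has rank 5 and Smith normal form diag(1,1,1,1,1).

Now H_k = ker ∂_k / im ∂_{k+1}, so:

  H_0: rank C_0 − rank ∂_1 = 5 − 4 = 1, and the invariant factors of ∂_1 are all 1, so H_0 ≅ Z.
  H_1: rank ker ∂_1 − rank ∂_2 = (9 − 4) − 5 = 0, and the invariant factors of ∂_2 are all 1, so H_1 ≅ 0.
  H_2: rank ker ∂_2 − rank ∂_3 = (6 − 5) − 0 = 1, and there is no ∂_3, so H_2 ≅ Z.

As a check, the Euler characteristic is 5 − 9 + 6 = 2, which agrees with 1 − 0 + 1 = 2.

H_0 ≅ Z,  H_1 = 0,  H_2 ≅ Z.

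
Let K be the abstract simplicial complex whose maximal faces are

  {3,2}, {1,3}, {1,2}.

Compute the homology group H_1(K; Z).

H_1 ≅ Z.

K has 3 vertices, 3 edges.
rank ∂_1 = 2, rank ∂_2 = 0 ⇒ b_1 = 3 − 2 − 0 = 1. So H_1 ≅ Z.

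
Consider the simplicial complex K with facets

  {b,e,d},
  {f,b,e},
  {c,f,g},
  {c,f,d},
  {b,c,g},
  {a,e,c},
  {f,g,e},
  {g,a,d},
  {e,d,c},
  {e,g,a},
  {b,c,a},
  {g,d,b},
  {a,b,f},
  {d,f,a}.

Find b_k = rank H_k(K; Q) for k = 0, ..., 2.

b_0 = 1, b_1 = 2, b_2 = 1.

Fix the vertex order a < b < c < d < e < f < g and write every simplex with vertices in increasing order. Then dim K = 2 and the simplices of K are:

  0-simplices (7): a, b, c, d, e, f, g
  1-simplices (21): ab, ac, ad, ae, af, ag, bc, bd, be, bf, bg, cd, ce, cf, cg, de, df, dg, ef, eg, fg
  2-simplices (14): abc, abf, ace, adf, adg, aeg, bcg, bde, bdg, bef, cde, cdf, cfg, efg

giving chain groups C_0 ≅ Z^7, C_1 ≅ Z^21, C_2 ≅ Z^14.

Boundary ∂_1: C_1 → C_0 is given by ∂[p,q] = [q] − [p]. For instance
  ∂eg = g − e.
The 7×21 boundary matrix has rank 6 and Smith normal form diag(1,1,1,1,1,1).

∂_2: C_2 → C_1 maps a triangle to the signed sum of its edges. For instance
  ∂ace = ce − ae + ac,
  ∂cdf = df − cf + cd.
As a 21×14 matrix over Z this has rank 13, with invariant factors (1,1,1,1,1,1,1,1,1,1,1,1,1).

Now H_k = ker ∂_k / im ∂_{k+1}, so:

  H_0: rank C_0 − rank ∂_1 = 7 − 6 = 1, and the invariant factors of ∂_1 are all 1, so H_0 ≅ Z.
  H_1: rank ker ∂_1 − rank ∂_2 = (21 − 6) − 13 = 2, and the invariant factors of ∂_2 are all 1, so H_1 ≅ Z^2.
  H_2: rank ker ∂_2 − rank ∂_3 = (14 − 13) − 0 = 1, and there is no ∂_3, so H_2 ≅ Z.

Hence the Betti numbers are b_0 = 1, b_1 = 2, b_2 = 1.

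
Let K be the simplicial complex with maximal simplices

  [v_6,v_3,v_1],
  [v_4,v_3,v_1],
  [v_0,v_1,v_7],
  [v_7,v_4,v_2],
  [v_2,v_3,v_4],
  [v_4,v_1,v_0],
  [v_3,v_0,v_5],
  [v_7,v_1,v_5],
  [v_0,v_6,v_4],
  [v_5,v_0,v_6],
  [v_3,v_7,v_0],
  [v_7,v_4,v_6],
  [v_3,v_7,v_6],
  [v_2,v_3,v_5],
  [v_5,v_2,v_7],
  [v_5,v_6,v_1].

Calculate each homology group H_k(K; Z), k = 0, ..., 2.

H_0 = Z,  H_1 = Z^2,  H_2 = Z.

We work with the vertex ordering v_0 < v_1 < v_2 < v_3 < v_4 < v_5 < v_6 < v_7. The simplices of K, each written with vertices in increasing order, are:

  0-simplices (8): [v_0], [v_1], [v_2], [v_3], [v_4], [v_5], [v_6], [v_7]
  1-simplices (24): (24 of them)
  2-simplices (16): (16 of them)

Hence C_0 ≅ Z^8, C_1 ≅ Z^24, C_2 ≅ Z^16.

Boundary ∂_1: C_1 → C_0 is given by ∂[p,q] = [q] − [p].
This gives a 8×24 integer matrix of rank 7; reducing to Smith normal form yields diagonal entries (1,1,1,1,1,1,1).

The boundary map ∂_2: C_2 → C_1 maps a triangle to the signed sum of its edges. For instance
  ∂[v_2,v_3,v_5] = [v_3,v_5] − [v_2,v_5] + [v_2,v_3],
  ∂[v_1,v_5,v_6] = [v_5,v_6] − [v_1,v_6] + [v_1,v_5].
The resulting 24×16 matrix has rank 15, and its Smith normal form has invariant factors (1,1,1,1,1,1,1,1,1,1,1,1,1,1,1).

From H_k ≅ ker(∂_k) / im(∂_{k+1}) we obtain:

  H_0: rank C_0 − rank ∂_1 = 8 − 7 = 1, and the invariant factors of ∂_1 are all 1, so H_0 = Z.
  H_1: rank ker ∂_1 − rank ∂_2 = (24 − 7) − 15 = 2, and the invariant factors of ∂_2 are all 1, so H_1 = Z^2.
  H_2: rank ker ∂_2 − rank ∂_3 = (16 − 15) − 0 = 1, and there is no ∂_3, so H_2 = Z.

As a check, the Euler characteristic is 8 − 24 + 16 = 0, which agrees with 1 − 2 + 1 = 0.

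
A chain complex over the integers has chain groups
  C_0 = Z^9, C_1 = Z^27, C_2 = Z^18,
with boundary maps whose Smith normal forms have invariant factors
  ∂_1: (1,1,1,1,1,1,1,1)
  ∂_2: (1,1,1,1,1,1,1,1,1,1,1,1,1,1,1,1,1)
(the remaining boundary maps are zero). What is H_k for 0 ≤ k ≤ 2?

H_0 = Z,  H_1 = Z^2,  H_2 = Z.

H_0: b_0 = 9 − 0 − 8 = 1; torsion from ∂_1 factors > 1: none. So H_0 = Z.
H_1: b_1 = 27 − 8 − 17 = 2; torsion from ∂_2 factors > 1: none. So H_1 = Z^2.
H_2: b_2 = 18 − 17 − 0 = 1; torsion from ∂_3 factors > 1: none. So H_2 = Z.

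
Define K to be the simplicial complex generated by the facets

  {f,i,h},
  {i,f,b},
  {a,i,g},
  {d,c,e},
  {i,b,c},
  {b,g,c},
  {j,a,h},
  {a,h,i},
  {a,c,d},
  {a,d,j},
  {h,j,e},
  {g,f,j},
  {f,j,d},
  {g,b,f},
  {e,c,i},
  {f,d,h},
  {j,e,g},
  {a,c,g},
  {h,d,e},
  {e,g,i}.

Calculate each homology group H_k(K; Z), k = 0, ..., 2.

H_0 = Z,  H_1 = Z ⊕ Z_2,  H_2 = 0.

Fix the vertex order a < b < c < d < e < f < g < h < i < j and write every simplex with vertices in increasing order. Then dim K = 2 and the simplices of K are:

  0-simplices (10): a, b, c, d, e, f, g, h, i, j
  1-simplices (30): ac, ad, ag, ah, ai, aj, bc, bf, bg, bi, cd, ce, cg, ci, de, df, dh, dj, eg, eh, ei, ej, fg, fh, fi, fj, gi, gj, hi, hj
  2-simplices (20): acd, acg, adj, agi, ahi, ahj, bcg, bci, bfg, bfi, cde, cei, deh, dfh, dfj, egi, egj, ehj, fgj, fhi

so the chain groups are C_0 ≅ Z^10, C_1 ≅ Z^30, C_2 ≅ Z^20.

The boundary map ∂_1: C_1 → C_0 sends each edge [p,q] (with p < q) to q − p.
The resulting 10×30 matrix has rank 9, and its Smith normal form has invariant factors (1,1,1,1,1,1,1,1,1).

∂_2: C_2 → C_1 sends each 2-simplex [p,q,r] to [q,r] − [p,r] + [p,q]. For instance
  ∂fhi = hi − fi + fh,
  ∂bfg = fg − bg + bf.
As a 30×20 matrix over Z this has rank 20, with invariant factors (1,1,1,1,1,1,1,1,1,1,1,1,1,1,1,1,1,1,1,2).

Now H_k = ker ∂_k / im ∂_{k+1}, so:

  H_0: rank C_0 − rank ∂_1 = 10 − 9 = 1, and the invariant factors of ∂_1 are all 1, so H_0 = Z.
  H_1: rank ker ∂_1 − rank ∂_2 = (30 − 9) − 20 = 1, and ∂_2 has invariant factor 2 > 1, so H_1 = Z ⊕ Z_2.
  H_2: rank ker ∂_2 − rank ∂_3 = (20 − 20) − 0 = 0, and there is no ∂_3, so H_2 = 0.

As a check, the Euler characteristic is 10 − 30 + 20 = 0, which agrees with 1 − 1 + 0 = 0.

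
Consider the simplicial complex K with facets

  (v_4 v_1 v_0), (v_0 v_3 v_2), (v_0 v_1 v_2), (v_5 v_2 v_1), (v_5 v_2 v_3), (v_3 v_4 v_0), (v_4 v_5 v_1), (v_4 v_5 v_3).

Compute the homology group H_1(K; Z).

K has 6 vertices, 12 edges, 8 triangles.
rank ∂_1 = 5, rank ∂_2 = 7 ⇒ b_1 = 12 − 5 − 7 = 0; all invariant factors of ∂_2 are 1 so no torsion. So H_1 ≅ 0.

H_1 ≅ 0.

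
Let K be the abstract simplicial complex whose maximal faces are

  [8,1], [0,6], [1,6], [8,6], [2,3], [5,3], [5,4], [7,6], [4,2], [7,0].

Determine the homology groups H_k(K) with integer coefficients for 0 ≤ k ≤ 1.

H_0 ≅ Z^2,  H_1 ≅ Z^3.

We work with the vertex ordering 0 < 1 < 2 < 3 < 4 < 5 < 6 < 7 < 8. The simplices of K, each written with vertices in increasing order, are:

  0-simplices (9): [0], [1], [2], [3], [4], [5], [6], [7], [8]
  1-simplices (10): [0,6], [0,7], [1,6], [1,8], [2,3], [2,4], [3,5], [4,5], [6,7], [6,8]

Hence C_0 ≅ Z^9, C_1 ≅ Z^10.

∂_1: C_1 → C_0 is given by ∂[p,q] = [q] − [p].
The resulting 9×10 matrix has rank 7, and its Smith normal form has invariant factors (1,1,1,1,1,1,1).

Reading off H_k = ker ∂_k / im ∂_{k+1}:

  H_0: rank C_0 − rank ∂_1 = 9 − 7 = 2, and the invariant factors of ∂_1 are all 1, so H_0 = Z^2.
  H_1: rank ker ∂_1 − rank ∂_2 = (10 − 7) − 0 = 3, and there is no ∂_2, so H_1 = Z^3.

As a check, the Euler characteristic is 9 − 10 = -1, which agrees with 2 − 3 = -1.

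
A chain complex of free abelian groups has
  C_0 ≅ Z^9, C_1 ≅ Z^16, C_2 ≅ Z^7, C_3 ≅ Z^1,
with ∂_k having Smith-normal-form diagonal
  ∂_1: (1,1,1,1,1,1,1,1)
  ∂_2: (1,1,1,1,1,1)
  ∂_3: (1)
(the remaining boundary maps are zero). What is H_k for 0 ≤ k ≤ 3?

H_0 = Z,  H_1 = Z^2,  H_2 = 0,  H_3 = 0.

H_0: b_0 = 9 − 0 − 8 = 1; torsion from ∂_1 factors > 1: none. So H_0 = Z.
H_1: b_1 = 16 − 8 − 6 = 2; torsion from ∂_2 factors > 1: none. So H_1 = Z^2.
H_2: b_2 = 7 − 6 − 1 = 0; torsion from ∂_3 factors > 1: none. So H_2 = 0.
H_3: b_3 = 1 − 1 − 0 = 0; torsion from ∂_4 factors > 1: none. So H_3 = 0.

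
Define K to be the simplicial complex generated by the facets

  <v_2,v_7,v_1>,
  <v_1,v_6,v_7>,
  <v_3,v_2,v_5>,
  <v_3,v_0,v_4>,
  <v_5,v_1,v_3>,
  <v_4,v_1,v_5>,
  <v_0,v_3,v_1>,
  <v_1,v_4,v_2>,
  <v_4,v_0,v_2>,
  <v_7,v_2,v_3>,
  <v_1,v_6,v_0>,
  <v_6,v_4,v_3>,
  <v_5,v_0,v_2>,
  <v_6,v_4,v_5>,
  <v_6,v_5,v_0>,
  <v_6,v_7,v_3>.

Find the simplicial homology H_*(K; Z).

Order the vertices as v_0 < v_1 < v_2 < v_3 < v_4 < v_5 < v_6 < v_7. Listing each simplex with vertices in this order, K has dimension 2 with simplices:

  0-simplices (8): [v_0], [v_1], [v_2], [v_3], [v_4], [v_5], [v_6], [v_7]
  1-simplices (24): (24 of them)
  2-simplices (16): (16 of them)

so the chain groups are C_0 ≅ Z^8, C_1 ≅ Z^24, C_2 ≅ Z^16.

The boundary map ∂_1: C_1 → C_0 maps an edge to its endpoints' difference, ∂[p,q] = q − p.
This gives a 8×24 integer matrix of rank 7; reducing to Smith normal form yields diagonal entries (1,1,1,1,1,1,1).

The boundary map ∂_2: C_2 → C_1 maps a triangle to the signed sum of its edges. For instance
  ∂[v_1,v_3,v_5] = [v_3,v_5] − [v_1,v_5] + [v_1,v_3],
  ∂[v_1,v_2,v_7] = [v_2,v_7] − [v_1,v_7] + [v_1,v_2].
The resulting 24×16 matrix has rank 15, and its Smith normal form has invariant factors (1,1,1,1,1,1,1,1,1,1,1,1,1,1,1).

From H_k ≅ ker(∂_k) / im(∂_{k+1}) we obtain:

  H_0: rank C_0 − rank ∂_1 = 8 − 7 = 1, and the invariant factors of ∂_1 are all 1, so H_0 ≅ Z.
  H_1: rank ker ∂_1 − rank ∂_2 = (24 − 7) − 15 = 2, and the invariant factors of ∂_2 are all 1, so H_1 ≅ Z^2.
  H_2: rank ker ∂_2 − rank ∂_3 = (16 − 15) − 0 = 1, and there is no ∂_3, so H_2 ≅ Z.

(K is a triangulation of the torus T^2.)

H_0 = Z,  H_1 = Z^2,  H_2 = Z.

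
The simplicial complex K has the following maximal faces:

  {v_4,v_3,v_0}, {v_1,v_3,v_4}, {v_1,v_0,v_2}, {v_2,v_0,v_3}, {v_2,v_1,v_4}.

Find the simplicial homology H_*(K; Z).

H_0 ≅ Z,  H_1 ≅ Z,  H_2 = 0.

K has 5 vertices, 10 edges, 5 triangles.
rank ∂_0 = 0, rank ∂_1 = 4 ⇒ b_0 = 5 − 0 − 4 = 1; all invariant factors of ∂_1 are 1 so no torsion. So H_0 ≅ Z.
rank ∂_1 = 4, rank ∂_2 = 5 ⇒ b_1 = 10 − 4 − 5 = 1; all invariant factors of ∂_2 are 1 so no torsion. So H_1 ≅ Z.
rank ∂_2 = 5, rank ∂_3 = 0 ⇒ b_2 = 5 − 5 − 0 = 0. So H_2 ≅ 0.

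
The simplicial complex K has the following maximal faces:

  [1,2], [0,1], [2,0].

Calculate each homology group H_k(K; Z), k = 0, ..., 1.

H_0 ≅ Z,  H_1 ≅ Z.

Take the total order 0 < 1 < 2 on the vertex set. Then K (dimension 1) consists of the simplices:

  0-simplices (3): [0], [1], [2]
  1-simplices (3): [0,1], [0,2], [1,2]

giving chain groups C_0 ≅ Z^3, C_1 ≅ Z^3.

Boundary ∂_1: C_1 → C_0 is given by ∂[p,q] = [q] − [p].
The 3×3 boundary matrix has rank 2 and Smith normal form diag(1,1).

From H_k ≅ ker(∂_k) / im(∂_{k+1}) we obtain:

  H_0: rank C_0 − rank ∂_1 = 3 − 2 = 1, and the invariant factors of ∂_1 are all 1, so H_0 ≅ Z.
  H_1: rank ker ∂_1 − rank ∂_2 = (3 − 2) − 0 = 1, and there is no ∂_2, so H_1 ≅ Z.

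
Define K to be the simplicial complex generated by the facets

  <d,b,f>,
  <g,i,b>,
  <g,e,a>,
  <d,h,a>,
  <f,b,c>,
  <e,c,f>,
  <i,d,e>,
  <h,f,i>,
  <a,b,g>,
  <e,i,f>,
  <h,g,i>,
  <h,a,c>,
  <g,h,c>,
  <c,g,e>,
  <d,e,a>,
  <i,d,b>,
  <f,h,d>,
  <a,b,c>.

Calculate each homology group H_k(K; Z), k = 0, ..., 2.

Order the vertices as a < b < c < d < e < f < g < h < i. Listing each simplex with vertices in this order, K has dimension 2 with simplices:

  0-simplices (9): a, b, c, d, e, f, g, h, i
  1-simplices (27): ab, ac, ad, ae, ag, ah, bc, bd, bf, bg, bi, ce, cf, cg, ch, de, df, dh, di, ef, eg, ei, fh, fi, gh, gi, hi
  2-simplices (18): abc, abg, ach, ade, adh, aeg, bcf, bdf, bdi, bgi, cef, ceg, cgh, dei, dfh, efi, fhi, ghi

giving chain groups C_0 ≅ Z^9, C_1 ≅ Z^27, C_2 ≅ Z^18.

∂_1: C_1 → C_0 sends each edge [p,q] (with p < q) to q − p. For instance
  ∂bc = c − b.
The 9×27 boundary matrix has rank 8 and Smith normal form diag(1,1,1,1,1,1,1,1).

The boundary map ∂_2: C_2 → C_1 sends each 2-simplex [p,q,r] to [q,r] − [p,r] + [p,q]. For instance
  ∂bcf = cf − bf + bc,
  ∂bgi = gi − bi + bg.
As a 27×18 matrix over Z this has rank 18, with invariant factors (1,1,1,1,1,1,1,1,1,1,1,1,1,1,1,1,1,2).

Computing H_k = (kernel of ∂_k) / (image of ∂_{k+1}):

  H_0: rank C_0 − rank ∂_1 = 9 − 8 = 1, and the invariant factors of ∂_1 are all 1, so H_0 ≅ Z.
  H_1: rank ker ∂_1 − rank ∂_2 = (27 − 8) − 18 = 1, and ∂_2 has invariant factor 2 > 1, so H_1 ≅ Z ⊕ Z/2.
  H_2: rank ker ∂_2 − rank ∂_3 = (18 − 18) − 0 = 0, and there is no ∂_3, so H_2 ≅ 0.

As a check, the Euler characteristic is 9 − 27 + 18 = 0, which agrees with 1 − 1 + 0 = 0.

H_0 ≅ Z,  H_1 ≅ Z ⊕ Z/2,  H_2 = 0.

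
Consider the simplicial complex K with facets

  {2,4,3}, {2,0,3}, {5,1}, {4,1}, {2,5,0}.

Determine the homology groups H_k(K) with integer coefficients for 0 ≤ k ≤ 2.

Take the total order 0 < 1 < 2 < 3 < 4 < 5 on the vertex set. Then K (dimension 2) consists of the simplices:

  0-simplices (6): [0], [1], [2], [3], [4], [5]
  1-simplices (9): [0,2], [0,3], [0,5], [1,4], [1,5], [2,3], [2,4], [2,5], [3,4]
  2-simplices (3): [0,2,3], [0,2,5], [2,3,4]

Hence C_0 ≅ Z^6, C_1 ≅ Z^9, C_2 ≅ Z^3.

The boundary map ∂_1: C_1 → C_0 maps an edge to its endpoints' difference, ∂[p,q] = q − p. For instance
  ∂[0,2] = [2] − [0].
This gives a 6×9 integer matrix of rank 5; reducing to Smith normal form yields diagonal entries (1,1,1,1,1).

The boundary map ∂_2: C_2 → C_1 acts by ∂[p,q,r] = [q,r] − [p,r] + [p,q]. For instance
  ∂[2,3,4] = [3,4] − [2,4] + [2,3],
  ∂[0,2,5] = [2,5] − [0,5] + [0,2].
The resulting 9×3 matrix has rank 3, and its Smith normal form has invariant factors (1,1,1).

Computing H_k = (kernel of ∂_k) / (image of ∂_{k+1}):

  H_0: rank C_0 − rank ∂_1 = 6 − 5 = 1, and the invariant factors of ∂_1 are all 1, so H_0 ≅ Z.
  H_1: rank ker ∂_1 − rank ∂_2 = (9 − 5) − 3 = 1, and the invariant factors of ∂_2 are all 1, so H_1 ≅ Z.
  H_2: rank ker ∂_2 − rank ∂_3 = (3 − 3) − 0 = 0, and there is no ∂_3, so H_2 ≅ 0.

As a check, the Euler characteristic is 6 − 9 + 3 = 0, which agrees with 1 − 1 + 0 = 0.

H_0 = Z,  H_1 = Z,  H_2 = 0.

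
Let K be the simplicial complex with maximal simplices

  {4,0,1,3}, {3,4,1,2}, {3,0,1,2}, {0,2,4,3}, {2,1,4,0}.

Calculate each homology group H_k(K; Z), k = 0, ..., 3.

H_0 = Z,  H_1 = 0,  H_2 = 0,  H_3 = Z.

Order the vertices as 0 < 1 < 2 < 3 < 4. Listing each simplex with vertices in this order, K has dimension 3 with simplices:

  0-simplices (5): [0], [1], [2], [3], [4]
  1-simplices (10): [0,1], [0,2], [0,3], [0,4], [1,2], [1,3], [1,4], [2,3], [2,4], [3,4]
  2-simplices (10): [0,1,2], [0,1,3], [0,1,4], [0,2,3], [0,2,4], [0,3,4], [1,2,3], [1,2,4], [1,3,4], [2,3,4]
  3-simplices (5): [0,1,2,3], [0,1,2,4], [0,1,3,4], [0,2,3,4], [1,2,3,4]

Hence C_0 ≅ Z^5, C_1 ≅ Z^10, C_2 ≅ Z^10, C_3 ≅ Z^5.

The boundary map ∂_1: C_1 → C_0 sends each edge [p,q] (with p < q) to q − p. For instance
  ∂[0,4] = [4] − [0].
The 5×10 boundary matrix has rank 4 and Smith normal form diag(1,1,1,1).

The boundary map ∂_2: C_2 → C_1 acts by ∂[p,q,r] = [q,r] − [p,r] + [p,q]. For instance
  ∂[1,2,4] = [2,4] − [1,4] + [1,2],
  ∂[0,1,3] = [1,3] − [0,3] + [0,1].
The resulting 10×10 matrix has rank 6, and its Smith normal form has invariant factors (1,1,1,1,1,1).

∂_3: C_3 → C_2 sends each 3-simplex σ to the alternating sum Σ_i (−1)^i (σ with its i-th vertex removed). For instance
  ∂[0,1,2,4] = [1,2,4] − [0,2,4] + [0,1,4] − [0,1,2],
  ∂[0,1,3,4] = [1,3,4] − [0,3,4] + [0,1,4] − [0,1,3].
The resulting 10×5 matrix has rank 4, and its Smith normal form has invariant factors (1,1,1,1).

Now H_k = ker ∂_k / im ∂_{k+1}, so:

  H_0: rank C_0 − rank ∂_1 = 5 − 4 = 1, and the invariant factors of ∂_1 are all 1, so H_0 = Z.
  H_1: rank ker ∂_1 − rank ∂_2 = (10 − 4) − 6 = 0, and the invariant factors of ∂_2 are all 1, so H_1 = 0.
  H_2: rank ker ∂_2 − rank ∂_3 = (10 − 6) − 4 = 0, and the invariant factors of ∂_3 are all 1, so H_2 = 0.
  H_3: rank ker ∂_3 − rank ∂_4 = (5 − 4) − 0 = 1, and there is no ∂_4, so H_3 = Z.

As a check, the Euler characteristic is 5 − 10 + 10 − 5 = 0, which agrees with 1 − 0 + 0 − 1 = 0.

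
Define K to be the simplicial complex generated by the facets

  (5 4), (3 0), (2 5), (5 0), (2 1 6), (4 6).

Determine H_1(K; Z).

K has 7 vertices, 8 edges, 1 triangle.
rank ∂_1 = 6, rank ∂_2 = 1 ⇒ b_1 = 8 − 6 − 1 = 1; all invariant factors of ∂_2 are 1 so no torsion. So H_1 ≅ Z.

H_1 = Z.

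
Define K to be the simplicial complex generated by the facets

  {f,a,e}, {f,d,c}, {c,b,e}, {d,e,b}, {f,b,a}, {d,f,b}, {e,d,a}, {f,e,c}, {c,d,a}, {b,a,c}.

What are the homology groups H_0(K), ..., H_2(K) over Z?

K has 6 vertices, 15 edges, 10 triangles.
rank ∂_0 = 0, rank ∂_1 = 5 ⇒ b_0 = 6 − 0 − 5 = 1; all invariant factors of ∂_1 are 1 so no torsion. So H_0 = Z.
rank ∂_1 = 5, rank ∂_2 = 10 ⇒ b_1 = 15 − 5 − 10 = 0; ∂_2 has invariant factor(s) [2] giving torsion. So H_1 = Z/2.
rank ∂_2 = 10, rank ∂_3 = 0 ⇒ b_2 = 10 − 10 − 0 = 0. So H_2 = 0.

H_0 ≅ Z,  H_1 ≅ Z/2,  H_2 = 0.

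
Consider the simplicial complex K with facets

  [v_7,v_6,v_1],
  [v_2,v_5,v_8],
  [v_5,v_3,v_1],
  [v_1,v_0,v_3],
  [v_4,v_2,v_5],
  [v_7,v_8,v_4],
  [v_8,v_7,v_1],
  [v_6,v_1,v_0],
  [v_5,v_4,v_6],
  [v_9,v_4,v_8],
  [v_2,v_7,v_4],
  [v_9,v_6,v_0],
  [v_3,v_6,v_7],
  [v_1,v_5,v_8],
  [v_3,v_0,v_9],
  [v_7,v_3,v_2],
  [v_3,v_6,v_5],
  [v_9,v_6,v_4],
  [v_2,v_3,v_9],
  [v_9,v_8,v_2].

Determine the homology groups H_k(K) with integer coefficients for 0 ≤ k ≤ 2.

Order the vertices as v_0 < v_1 < v_2 < v_3 < v_4 < v_5 < v_6 < v_7 < v_8 < v_9. Listing each simplex with vertices in this order, K has dimension 2 with simplices:

  0-simplices (10): [v_0], [v_1], [v_2], [v_3], [v_4], [v_5], [v_6], [v_7], [v_8], [v_9]
  1-simplices (30): (30 of them)
  2-simplices (20): (20 of them)

so the chain groups are C_0 ≅ Z^10, C_1 ≅ Z^30, C_2 ≅ Z^20.

∂_1: C_1 → C_0 sends each edge [p,q] (with p < q) to q − p. For instance
  ∂[v_2,v_7] = [v_7] − [v_2].
This gives a 10×30 integer matrix of rank 9; reducing to Smith normal form yields diagonal entries (1,1,1,1,1,1,1,1,1).

∂_2: C_2 → C_1 maps a triangle to the signed sum of its edges. For instance
  ∂[v_1,v_3,v_5] = [v_3,v_5] − [v_1,v_5] + [v_1,v_3],
  ∂[v_0,v_1,v_6] = [v_1,v_6] − [v_0,v_6] + [v_0,v_1].
The 30×20 boundary matrix has rank 20 and Smith normal form diag(1,1,1,1,1,1,1,1,1,1,1,1,1,1,1,1,1,1,1,2).

Computing H_k = (kernel of ∂_k) / (image of ∂_{k+1}):

  H_0: rank C_0 − rank ∂_1 = 10 − 9 = 1, and the invariant factors of ∂_1 are all 1, so H_0 = Z.
  H_1: rank ker ∂_1 − rank ∂_2 = (30 − 9) − 20 = 1, and ∂_2 has invariant factor 2 > 1, so H_1 = Z × Z/2.
  H_2: rank ker ∂_2 − rank ∂_3 = (20 − 20) − 0 = 0, and there is no ∂_3, so H_2 = 0.

H_0 = Z,  H_1 = Z × Z/2,  H_2 = 0.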